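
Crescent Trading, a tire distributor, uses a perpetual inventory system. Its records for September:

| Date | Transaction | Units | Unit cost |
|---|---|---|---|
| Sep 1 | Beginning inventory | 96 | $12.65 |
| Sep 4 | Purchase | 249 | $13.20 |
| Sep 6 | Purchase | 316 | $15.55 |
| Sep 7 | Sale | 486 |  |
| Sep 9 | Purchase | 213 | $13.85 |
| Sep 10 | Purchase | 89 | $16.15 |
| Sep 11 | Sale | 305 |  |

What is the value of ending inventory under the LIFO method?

Ending inventory = $2,217.60

Sep 7, 486 sold [LIFO — newest first]: 316 @ $15.55 + 170 @ $13.20 = $7,157.80
Sep 11, 305 sold [LIFO — newest first]: 89 @ $16.15 + 213 @ $13.85 + 3 @ $13.20 = $4,427.00
Total COGS = $7,157.80 + $4,427.00 = $11,584.80
Ending inventory: 96 @ $12.65 + 76 @ $13.20 = $2,217.60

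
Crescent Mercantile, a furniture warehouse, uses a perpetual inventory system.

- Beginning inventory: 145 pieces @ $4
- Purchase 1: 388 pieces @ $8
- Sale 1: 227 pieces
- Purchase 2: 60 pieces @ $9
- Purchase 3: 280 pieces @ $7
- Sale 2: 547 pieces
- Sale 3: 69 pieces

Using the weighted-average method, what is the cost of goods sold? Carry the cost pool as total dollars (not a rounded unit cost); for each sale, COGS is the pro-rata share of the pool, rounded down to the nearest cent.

After Beginning: 145 on hand, pool $580.00 (≈ $4.0000 each)
After Purchase 1: 533 on hand, pool $3,684.00 (≈ $6.9118 each)
Sale 1, sell 227: 227/533 × $3,684.00 → $1,568.98
After Purchase 2: 366 on hand, pool $2,655.02 (≈ $7.2542 each)
After Purchase 3: 646 on hand, pool $4,615.02 (≈ $7.1440 each)
Sale 2, sell 547: 547/646 × $4,615.02 → $3,907.76
Sale 3, sell 69: 69/99 × $707.26 → $492.93
Total COGS = $1,568.98 + $3,907.76 + $492.93 = $5,969.67
Ending inventory (cost pool remaining) = $214.33
Check: goods available $6,184.00 = COGS $5,969.67 + ending $214.33

COGS = $5,969.67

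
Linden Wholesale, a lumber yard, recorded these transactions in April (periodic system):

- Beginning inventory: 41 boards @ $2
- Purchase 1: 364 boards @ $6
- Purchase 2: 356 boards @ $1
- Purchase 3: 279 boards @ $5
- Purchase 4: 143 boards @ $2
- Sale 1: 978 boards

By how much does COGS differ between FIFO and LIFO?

FIFO COGS: 41 @ $2 + 364 @ $6 + 356 @ $1 + 217 @ $5 = $3,707
LIFO COGS: 143 @ $2 + 279 @ $5 + 356 @ $1 + 200 @ $6 = $3,237
Difference = |$3,707 − $3,237| = $470

$470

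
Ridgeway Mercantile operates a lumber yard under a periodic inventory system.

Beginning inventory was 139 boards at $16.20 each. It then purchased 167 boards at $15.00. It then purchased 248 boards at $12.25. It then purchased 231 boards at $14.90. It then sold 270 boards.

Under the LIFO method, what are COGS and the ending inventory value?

Sale 1 (270) [LIFO — newest first]: 231 @ $14.90 + 39 @ $12.25 = $3,919.65
Ending inventory: 139 @ $16.20 + 167 @ $15.00 + 209 @ $12.25 = $7,317.05

COGS = $3,919.65; ending inventory = $7,317.05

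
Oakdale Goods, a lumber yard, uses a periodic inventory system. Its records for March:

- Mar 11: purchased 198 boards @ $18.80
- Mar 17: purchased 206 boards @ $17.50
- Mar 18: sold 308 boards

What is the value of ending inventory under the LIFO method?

Mar 18, 308 sold [LIFO — newest first]: 206 @ $17.50 + 102 @ $18.80 = $5,522.60
Ending inventory: 96 @ $18.80 = $1,804.80

Ending inventory = $1,804.80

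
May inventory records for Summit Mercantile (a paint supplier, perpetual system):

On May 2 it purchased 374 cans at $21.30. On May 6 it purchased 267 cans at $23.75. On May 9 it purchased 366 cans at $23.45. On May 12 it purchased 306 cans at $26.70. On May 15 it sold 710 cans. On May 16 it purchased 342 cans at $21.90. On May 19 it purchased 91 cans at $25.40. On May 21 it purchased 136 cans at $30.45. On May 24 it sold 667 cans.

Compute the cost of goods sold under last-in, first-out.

May 15, 710 sold [LIFO — newest first]: 306 @ $26.70 + 366 @ $23.45 + 38 @ $23.75 = $17,655.40
May 24, 667 sold [LIFO — newest first]: 136 @ $30.45 + 91 @ $25.40 + 342 @ $21.90 + 98 @ $23.75 = $16,269.90
Total COGS = $17,655.40 + $16,269.90 = $33,925.30
Ending inventory: 374 @ $21.30 + 131 @ $23.75 = $11,077.45

COGS = $33,925.30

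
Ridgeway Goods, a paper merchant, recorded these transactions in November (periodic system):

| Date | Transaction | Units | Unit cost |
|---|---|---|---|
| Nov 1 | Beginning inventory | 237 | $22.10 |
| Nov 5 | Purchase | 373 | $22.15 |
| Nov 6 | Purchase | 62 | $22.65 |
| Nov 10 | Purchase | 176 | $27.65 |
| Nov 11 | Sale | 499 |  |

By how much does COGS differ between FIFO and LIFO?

$1,010.85

FIFO COGS: 237 @ $22.10 + 262 @ $22.15 = $11,041.00
LIFO COGS: 176 @ $27.65 + 62 @ $22.65 + 261 @ $22.15 = $12,051.85
Difference = |$11,041.00 − $12,051.85| = $1,010.85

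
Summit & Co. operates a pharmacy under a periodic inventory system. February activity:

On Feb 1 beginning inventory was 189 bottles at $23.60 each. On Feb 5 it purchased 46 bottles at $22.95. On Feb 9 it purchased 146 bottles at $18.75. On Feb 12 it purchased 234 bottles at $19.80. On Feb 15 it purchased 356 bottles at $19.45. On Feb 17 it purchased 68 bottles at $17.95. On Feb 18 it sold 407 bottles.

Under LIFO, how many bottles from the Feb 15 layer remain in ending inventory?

17

Feb 18, 407 sold [LIFO — newest first]: 68 @ $17.95 + 339 @ $19.45 = $7,814.15
Ending inventory: 189 @ $23.60 + 46 @ $22.95 + 146 @ $18.75 + 234 @ $19.80 + 17 @ $19.45 = $13,217.45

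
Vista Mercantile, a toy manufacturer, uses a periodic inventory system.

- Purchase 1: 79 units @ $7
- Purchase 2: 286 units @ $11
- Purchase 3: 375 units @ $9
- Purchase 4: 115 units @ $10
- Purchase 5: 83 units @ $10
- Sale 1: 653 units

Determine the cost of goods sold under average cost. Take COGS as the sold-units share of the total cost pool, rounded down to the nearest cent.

Sale 1, sell 653: 653/938 × $9,054.00 → $6,303.05
Ending inventory (cost pool remaining) = $2,750.95

COGS = $6,303.05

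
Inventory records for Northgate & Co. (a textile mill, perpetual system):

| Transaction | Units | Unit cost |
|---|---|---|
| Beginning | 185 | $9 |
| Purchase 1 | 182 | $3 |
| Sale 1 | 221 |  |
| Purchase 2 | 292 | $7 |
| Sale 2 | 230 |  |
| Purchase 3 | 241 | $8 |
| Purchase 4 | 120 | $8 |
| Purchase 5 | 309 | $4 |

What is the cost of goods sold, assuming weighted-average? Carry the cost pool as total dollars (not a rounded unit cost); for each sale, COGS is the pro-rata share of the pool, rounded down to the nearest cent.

After Beginning: 185 on hand, pool $1,665.00 (≈ $9.0000 each)
After Purchase 1: 367 on hand, pool $2,211.00 (≈ $6.0245 each)
Sale 1, sell 221: 221/367 × $2,211.00 → $1,331.41
After Purchase 2: 438 on hand, pool $2,923.59 (≈ $6.6749 each)
Sale 2, sell 230: 230/438 × $2,923.59 → $1,535.21
After Purchase 3: 449 on hand, pool $3,316.38 (≈ $7.3861 each)
After Purchase 4: 569 on hand, pool $4,276.38 (≈ $7.5156 each)
After Purchase 5: 878 on hand, pool $5,512.38 (≈ $6.2783 each)
Total COGS = $1,331.41 + $1,535.21 = $2,866.62
Ending inventory (cost pool remaining) = $5,512.38

COGS = $2,866.62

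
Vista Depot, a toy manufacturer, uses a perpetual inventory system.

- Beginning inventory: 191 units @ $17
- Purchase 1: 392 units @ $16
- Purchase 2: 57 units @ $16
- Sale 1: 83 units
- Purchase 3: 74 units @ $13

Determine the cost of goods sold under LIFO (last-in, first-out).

COGS = $1,328

Sale 1 (83) [LIFO — newest first]: 57 @ $16 + 26 @ $16 = $1,328
Ending inventory: 191 @ $17 + 366 @ $16 + 74 @ $13 = $10,065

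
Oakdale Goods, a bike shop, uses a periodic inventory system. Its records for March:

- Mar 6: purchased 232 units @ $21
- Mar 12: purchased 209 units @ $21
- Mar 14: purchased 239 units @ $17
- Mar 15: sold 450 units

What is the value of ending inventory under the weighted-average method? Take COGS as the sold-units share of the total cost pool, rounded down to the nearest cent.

Mar 15, sell 450: 450/680 × $13,324.00 → $8,817.35
Ending inventory (cost pool remaining) = $4,506.65
Check: goods available $13,324.00 = COGS $8,817.35 + ending $4,506.65

Ending inventory = $4,506.65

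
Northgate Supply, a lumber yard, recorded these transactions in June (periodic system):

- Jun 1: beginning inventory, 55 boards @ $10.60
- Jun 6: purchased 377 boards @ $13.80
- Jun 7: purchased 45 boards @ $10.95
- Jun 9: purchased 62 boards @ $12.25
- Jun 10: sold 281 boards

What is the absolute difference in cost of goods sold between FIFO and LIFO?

FIFO COGS: 55 @ $10.60 + 226 @ $13.80 = $3,701.80
LIFO COGS: 62 @ $12.25 + 45 @ $10.95 + 174 @ $13.80 = $3,653.45
Difference = |$3,701.80 − $3,653.45| = $48.35

$48.35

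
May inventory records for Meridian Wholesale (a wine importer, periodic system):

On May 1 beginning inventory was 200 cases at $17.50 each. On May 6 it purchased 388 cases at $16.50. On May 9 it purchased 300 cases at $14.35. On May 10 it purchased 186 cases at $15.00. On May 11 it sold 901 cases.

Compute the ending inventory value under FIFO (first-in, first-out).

May 11, 901 sold [FIFO — oldest first]: 200 @ $17.50 + 388 @ $16.50 + 300 @ $14.35 + 13 @ $15.00 = $14,402.00
Ending inventory: 173 @ $15.00 = $2,595.00

Ending inventory = $2,595.00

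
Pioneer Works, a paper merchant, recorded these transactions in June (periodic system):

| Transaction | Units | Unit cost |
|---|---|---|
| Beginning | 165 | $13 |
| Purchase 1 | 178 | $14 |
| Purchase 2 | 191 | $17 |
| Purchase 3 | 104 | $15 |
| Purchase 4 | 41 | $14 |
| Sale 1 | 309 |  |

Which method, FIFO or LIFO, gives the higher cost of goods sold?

FIFO COGS: 165 @ $13 + 144 @ $14 = $4,161
LIFO COGS: 41 @ $14 + 104 @ $15 + 164 @ $17 = $4,922

LIFO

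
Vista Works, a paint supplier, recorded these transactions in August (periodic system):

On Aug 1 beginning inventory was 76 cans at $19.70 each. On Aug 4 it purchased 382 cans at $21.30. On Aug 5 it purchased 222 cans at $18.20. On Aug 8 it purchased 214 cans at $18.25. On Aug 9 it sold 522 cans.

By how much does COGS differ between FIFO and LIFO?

FIFO COGS: 76 @ $19.70 + 382 @ $21.30 + 64 @ $18.20 = $10,798.60
LIFO COGS: 214 @ $18.25 + 222 @ $18.20 + 86 @ $21.30 = $9,777.70
Difference = |$10,798.60 − $9,777.70| = $1,020.90

$1,020.90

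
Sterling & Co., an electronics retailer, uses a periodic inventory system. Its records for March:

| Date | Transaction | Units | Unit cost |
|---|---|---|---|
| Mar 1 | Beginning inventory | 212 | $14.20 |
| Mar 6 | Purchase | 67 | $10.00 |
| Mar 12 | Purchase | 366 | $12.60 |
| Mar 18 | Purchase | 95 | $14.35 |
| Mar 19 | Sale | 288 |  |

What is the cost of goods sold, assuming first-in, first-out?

COGS = $3,793.80

Mar 19, 288 sold [FIFO — oldest first]: 212 @ $14.20 + 67 @ $10.00 + 9 @ $12.60 = $3,793.80
Ending inventory: 357 @ $12.60 + 95 @ $14.35 = $5,861.45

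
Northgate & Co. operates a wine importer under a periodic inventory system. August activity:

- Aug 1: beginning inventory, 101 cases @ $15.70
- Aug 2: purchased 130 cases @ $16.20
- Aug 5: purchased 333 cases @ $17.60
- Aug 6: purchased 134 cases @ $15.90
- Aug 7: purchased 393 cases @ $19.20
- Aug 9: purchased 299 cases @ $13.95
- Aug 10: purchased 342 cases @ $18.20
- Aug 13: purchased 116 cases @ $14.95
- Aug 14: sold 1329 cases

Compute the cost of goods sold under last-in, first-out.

COGS = $22,597.85

Aug 14, 1329 sold [LIFO — newest first]: 116 @ $14.95 + 342 @ $18.20 + 299 @ $13.95 + 393 @ $19.20 + 134 @ $15.90 + 45 @ $17.60 = $22,597.85
Ending inventory: 101 @ $15.70 + 130 @ $16.20 + 288 @ $17.60 = $8,760.50
Check: goods available $31,358.35 = COGS $22,597.85 + ending $8,760.50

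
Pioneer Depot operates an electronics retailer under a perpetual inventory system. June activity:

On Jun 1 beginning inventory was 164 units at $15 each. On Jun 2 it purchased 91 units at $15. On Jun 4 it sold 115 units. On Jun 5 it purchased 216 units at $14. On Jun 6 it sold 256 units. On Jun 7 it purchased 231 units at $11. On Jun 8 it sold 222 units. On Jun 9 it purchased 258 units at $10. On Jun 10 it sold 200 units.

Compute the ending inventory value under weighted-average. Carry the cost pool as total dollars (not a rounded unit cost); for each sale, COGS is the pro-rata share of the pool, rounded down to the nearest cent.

After Jun 1: 164 on hand, pool $2,460.00 (≈ $15.0000 each)
After Jun 2: 255 on hand, pool $3,825.00 (≈ $15.0000 each)
Jun 4, sell 115: 115/255 × $3,825.00 → $1,725.00
After Jun 5: 356 on hand, pool $5,124.00 (≈ $14.3933 each)
Jun 6, sell 256: 256/356 × $5,124.00 → $3,684.67
After Jun 7: 331 on hand, pool $3,980.33 (≈ $12.0252 each)
Jun 8, sell 222: 222/331 × $3,980.33 → $2,669.58
After Jun 9: 367 on hand, pool $3,890.75 (≈ $10.6015 each)
Jun 10, sell 200: 200/367 × $3,890.75 → $2,120.29
Total COGS = $1,725.00 + $3,684.67 + $2,669.58 + $2,120.29 = $10,199.54
Ending inventory (cost pool remaining) = $1,770.46

Ending inventory = $1,770.46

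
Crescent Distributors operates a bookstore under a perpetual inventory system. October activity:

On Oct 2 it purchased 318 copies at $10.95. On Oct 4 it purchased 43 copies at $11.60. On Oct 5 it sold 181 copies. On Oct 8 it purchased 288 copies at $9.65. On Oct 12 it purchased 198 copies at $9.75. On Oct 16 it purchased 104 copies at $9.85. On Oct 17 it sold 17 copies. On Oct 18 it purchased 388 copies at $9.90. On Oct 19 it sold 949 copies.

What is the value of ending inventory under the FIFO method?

Ending inventory = $1,900.80

Oct 5, 181 sold [FIFO — oldest first]: 181 @ $10.95 = $1,981.95
Oct 17, 17 sold [FIFO — oldest first]: 17 @ $10.95 = $186.15
Oct 19, 949 sold [FIFO — oldest first]: 120 @ $10.95 + 43 @ $11.60 + 288 @ $9.65 + 198 @ $9.75 + 104 @ $9.85 + 196 @ $9.90 = $9,487.30
Total COGS = $1,981.95 + $186.15 + $9,487.30 = $11,655.40
Ending inventory: 192 @ $9.90 = $1,900.80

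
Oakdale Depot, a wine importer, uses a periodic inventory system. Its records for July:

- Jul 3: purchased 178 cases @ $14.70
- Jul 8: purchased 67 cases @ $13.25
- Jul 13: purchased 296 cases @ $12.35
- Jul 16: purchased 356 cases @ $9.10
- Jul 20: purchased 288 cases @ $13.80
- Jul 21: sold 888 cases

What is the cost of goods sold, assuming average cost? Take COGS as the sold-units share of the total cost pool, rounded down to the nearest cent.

COGS = $10,771.36

Jul 21, sell 888: 888/1185 × $14,373.95 → $10,771.36
Ending inventory (cost pool remaining) = $3,602.59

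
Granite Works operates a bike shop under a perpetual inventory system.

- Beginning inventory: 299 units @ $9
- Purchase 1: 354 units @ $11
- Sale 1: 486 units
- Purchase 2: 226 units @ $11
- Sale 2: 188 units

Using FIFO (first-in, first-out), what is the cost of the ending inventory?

Ending inventory = $2,255

Sale 1 (486) [FIFO — oldest first]: 299 @ $9 + 187 @ $11 = $4,748
Sale 2 (188) [FIFO — oldest first]: 167 @ $11 + 21 @ $11 = $2,068
Total COGS = $4,748 + $2,068 = $6,816
Ending inventory: 205 @ $11 = $2,255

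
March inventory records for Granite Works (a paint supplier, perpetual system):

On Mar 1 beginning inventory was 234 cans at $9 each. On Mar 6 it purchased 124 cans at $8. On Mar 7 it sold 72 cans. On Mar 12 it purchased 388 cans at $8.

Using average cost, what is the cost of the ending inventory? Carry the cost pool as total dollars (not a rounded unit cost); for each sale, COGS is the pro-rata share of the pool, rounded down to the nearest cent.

After Mar 1: 234 on hand, pool $2,106.00 (≈ $9.0000 each)
After Mar 6: 358 on hand, pool $3,098.00 (≈ $8.6536 each)
Mar 7, sell 72: 72/358 × $3,098.00 → $623.06
After Mar 12: 674 on hand, pool $5,578.94 (≈ $8.2774 each)
Ending inventory (cost pool remaining) = $5,578.94
Check: goods available $6,202.00 = COGS $623.06 + ending $5,578.94

Ending inventory = $5,578.94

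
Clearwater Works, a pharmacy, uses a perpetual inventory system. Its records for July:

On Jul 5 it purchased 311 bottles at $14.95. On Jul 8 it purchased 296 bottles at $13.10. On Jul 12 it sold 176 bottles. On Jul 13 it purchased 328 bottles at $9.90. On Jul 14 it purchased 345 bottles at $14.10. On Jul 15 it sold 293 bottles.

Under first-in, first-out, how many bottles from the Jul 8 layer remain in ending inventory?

Jul 12, 176 sold [FIFO — oldest first]: 176 @ $14.95 = $2,631.20
Jul 15, 293 sold [FIFO — oldest first]: 135 @ $14.95 + 158 @ $13.10 = $4,088.05
Total COGS = $2,631.20 + $4,088.05 = $6,719.25
Ending inventory: 138 @ $13.10 + 328 @ $9.90 + 345 @ $14.10 = $9,919.50

138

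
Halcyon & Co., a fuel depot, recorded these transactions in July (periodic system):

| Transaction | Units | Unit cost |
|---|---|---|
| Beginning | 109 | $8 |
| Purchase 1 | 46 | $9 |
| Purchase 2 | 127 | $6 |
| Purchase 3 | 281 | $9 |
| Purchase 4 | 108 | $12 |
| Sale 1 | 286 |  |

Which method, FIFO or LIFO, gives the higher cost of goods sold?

FIFO COGS: 109 @ $8 + 46 @ $9 + 127 @ $6 + 4 @ $9 = $2,084
LIFO COGS: 108 @ $12 + 178 @ $9 = $2,898

LIFO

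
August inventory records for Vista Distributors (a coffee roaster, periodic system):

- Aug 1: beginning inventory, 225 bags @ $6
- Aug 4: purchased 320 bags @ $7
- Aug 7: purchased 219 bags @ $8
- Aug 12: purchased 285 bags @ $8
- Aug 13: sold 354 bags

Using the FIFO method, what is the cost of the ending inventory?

Aug 13, 354 sold [FIFO — oldest first]: 225 @ $6 + 129 @ $7 = $2,253
Ending inventory: 191 @ $7 + 219 @ $8 + 285 @ $8 = $5,369

Ending inventory = $5,369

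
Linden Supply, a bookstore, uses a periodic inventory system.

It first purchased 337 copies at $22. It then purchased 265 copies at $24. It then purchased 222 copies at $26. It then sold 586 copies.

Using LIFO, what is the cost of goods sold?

Sale 1 (586) [LIFO — newest first]: 222 @ $26 + 265 @ $24 + 99 @ $22 = $14,310
Ending inventory: 238 @ $22 = $5,236

COGS = $14,310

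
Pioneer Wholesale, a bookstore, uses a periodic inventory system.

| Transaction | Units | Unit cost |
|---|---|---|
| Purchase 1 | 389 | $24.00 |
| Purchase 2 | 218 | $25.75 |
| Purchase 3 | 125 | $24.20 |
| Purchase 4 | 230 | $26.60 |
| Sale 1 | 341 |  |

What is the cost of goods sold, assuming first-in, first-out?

COGS = $8,184.00

Sale 1 (341) [FIFO — oldest first]: 341 @ $24.00 = $8,184.00
Ending inventory: 48 @ $24.00 + 218 @ $25.75 + 125 @ $24.20 + 230 @ $26.60 = $15,908.50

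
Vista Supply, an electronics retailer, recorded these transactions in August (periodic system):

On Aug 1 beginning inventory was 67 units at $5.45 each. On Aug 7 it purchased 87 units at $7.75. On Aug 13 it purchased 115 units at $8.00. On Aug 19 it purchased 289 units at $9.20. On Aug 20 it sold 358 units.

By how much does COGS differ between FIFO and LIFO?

$432.60

FIFO COGS: 67 @ $5.45 + 87 @ $7.75 + 115 @ $8.00 + 89 @ $9.20 = $2,778.20
LIFO COGS: 289 @ $9.20 + 69 @ $8.00 = $3,210.80
Difference = |$2,778.20 − $3,210.80| = $432.60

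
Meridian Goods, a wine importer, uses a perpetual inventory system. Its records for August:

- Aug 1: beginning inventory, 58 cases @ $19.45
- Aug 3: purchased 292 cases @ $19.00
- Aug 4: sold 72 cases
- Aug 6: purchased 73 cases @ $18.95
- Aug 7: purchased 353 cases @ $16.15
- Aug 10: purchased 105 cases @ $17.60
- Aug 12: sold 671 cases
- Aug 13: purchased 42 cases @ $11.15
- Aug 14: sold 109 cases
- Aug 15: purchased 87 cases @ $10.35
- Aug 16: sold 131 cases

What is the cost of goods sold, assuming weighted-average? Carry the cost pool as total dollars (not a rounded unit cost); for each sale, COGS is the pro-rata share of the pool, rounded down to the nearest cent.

COGS = $16,628.03

After Aug 1: 58 on hand, pool $1,128.10 (≈ $19.4500 each)
After Aug 3: 350 on hand, pool $6,676.10 (≈ $19.0746 each)
Aug 4, sell 72: 72/350 × $6,676.10 → $1,373.36
After Aug 6: 351 on hand, pool $6,686.09 (≈ $19.0487 each)
After Aug 7: 704 on hand, pool $12,387.04 (≈ $17.5952 each)
After Aug 10: 809 on hand, pool $14,235.04 (≈ $17.5958 each)
Aug 12, sell 671: 671/809 × $14,235.04 → $11,806.81
After Aug 13: 180 on hand, pool $2,896.53 (≈ $16.0918 each)
Aug 14, sell 109: 109/180 × $2,896.53 → $1,754.00
After Aug 15: 158 on hand, pool $2,042.98 (≈ $12.9303 each)
Aug 16, sell 131: 131/158 × $2,042.98 → $1,693.86
Total COGS = $1,373.36 + $11,806.81 + $1,754.00 + $1,693.86 = $16,628.03
Ending inventory (cost pool remaining) = $349.12
Check: goods available $16,977.15 = COGS $16,628.03 + ending $349.12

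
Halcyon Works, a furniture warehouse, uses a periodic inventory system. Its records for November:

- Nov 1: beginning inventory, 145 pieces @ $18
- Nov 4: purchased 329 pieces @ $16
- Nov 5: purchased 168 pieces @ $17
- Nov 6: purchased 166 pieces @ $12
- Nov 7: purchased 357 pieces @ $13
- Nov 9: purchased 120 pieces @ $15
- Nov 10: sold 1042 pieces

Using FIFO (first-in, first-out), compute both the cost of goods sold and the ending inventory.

COGS = $15,764; ending inventory = $3,399

Nov 10, 1042 sold [FIFO — oldest first]: 145 @ $18 + 329 @ $16 + 168 @ $17 + 166 @ $12 + 234 @ $13 = $15,764
Ending inventory: 123 @ $13 + 120 @ $15 = $3,399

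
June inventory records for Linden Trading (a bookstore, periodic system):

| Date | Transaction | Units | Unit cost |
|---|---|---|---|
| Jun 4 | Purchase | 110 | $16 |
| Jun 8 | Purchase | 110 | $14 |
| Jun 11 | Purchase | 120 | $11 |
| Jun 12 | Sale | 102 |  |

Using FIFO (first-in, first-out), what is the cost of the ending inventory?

Ending inventory = $2,988

Jun 12, 102 sold [FIFO — oldest first]: 102 @ $16 = $1,632
Ending inventory: 8 @ $16 + 110 @ $14 + 120 @ $11 = $2,988
Check: goods available $4,620 = COGS $1,632 + ending $2,988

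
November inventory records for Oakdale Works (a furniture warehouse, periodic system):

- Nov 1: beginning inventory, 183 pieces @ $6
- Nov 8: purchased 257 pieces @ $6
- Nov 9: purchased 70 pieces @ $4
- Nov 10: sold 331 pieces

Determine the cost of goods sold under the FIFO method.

COGS = $1,986

Nov 10, 331 sold [FIFO — oldest first]: 183 @ $6 + 148 @ $6 = $1,986
Ending inventory: 109 @ $6 + 70 @ $4 = $934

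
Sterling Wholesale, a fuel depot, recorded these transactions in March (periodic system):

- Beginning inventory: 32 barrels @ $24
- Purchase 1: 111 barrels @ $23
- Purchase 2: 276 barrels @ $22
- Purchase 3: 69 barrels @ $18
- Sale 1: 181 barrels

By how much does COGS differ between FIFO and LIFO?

FIFO COGS: 32 @ $24 + 111 @ $23 + 38 @ $22 = $4,157
LIFO COGS: 69 @ $18 + 112 @ $22 = $3,706
Difference = |$4,157 − $3,706| = $451

$451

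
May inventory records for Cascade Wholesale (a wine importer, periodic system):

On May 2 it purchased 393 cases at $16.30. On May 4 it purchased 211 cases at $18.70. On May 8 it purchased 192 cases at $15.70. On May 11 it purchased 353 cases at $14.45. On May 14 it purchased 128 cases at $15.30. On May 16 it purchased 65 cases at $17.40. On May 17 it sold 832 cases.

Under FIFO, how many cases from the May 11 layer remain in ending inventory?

317

May 17, 832 sold [FIFO — oldest first]: 393 @ $16.30 + 211 @ $18.70 + 192 @ $15.70 + 36 @ $14.45 = $13,886.20
Ending inventory: 317 @ $14.45 + 128 @ $15.30 + 65 @ $17.40 = $7,670.05
Check: goods available $21,556.25 = COGS $13,886.20 + ending $7,670.05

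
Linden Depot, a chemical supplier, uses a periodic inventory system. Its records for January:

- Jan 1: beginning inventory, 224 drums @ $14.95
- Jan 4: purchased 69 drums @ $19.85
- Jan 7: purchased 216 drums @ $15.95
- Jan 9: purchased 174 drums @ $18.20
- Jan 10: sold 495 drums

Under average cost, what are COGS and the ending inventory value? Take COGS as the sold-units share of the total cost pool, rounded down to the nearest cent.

COGS = $8,211.67; ending inventory = $3,118.78

Jan 10, sell 495: 495/683 × $11,330.45 → $8,211.67
Ending inventory (cost pool remaining) = $3,118.78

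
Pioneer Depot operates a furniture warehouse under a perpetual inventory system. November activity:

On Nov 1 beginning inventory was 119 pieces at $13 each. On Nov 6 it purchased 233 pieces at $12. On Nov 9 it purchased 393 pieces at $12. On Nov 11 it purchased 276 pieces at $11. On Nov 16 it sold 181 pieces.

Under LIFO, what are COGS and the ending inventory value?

COGS = $1,991; ending inventory = $10,104

Nov 16, 181 sold [LIFO — newest first]: 181 @ $11 = $1,991
Ending inventory: 119 @ $13 + 233 @ $12 + 393 @ $12 + 95 @ $11 = $10,104
Check: goods available $12,095 = COGS $1,991 + ending $10,104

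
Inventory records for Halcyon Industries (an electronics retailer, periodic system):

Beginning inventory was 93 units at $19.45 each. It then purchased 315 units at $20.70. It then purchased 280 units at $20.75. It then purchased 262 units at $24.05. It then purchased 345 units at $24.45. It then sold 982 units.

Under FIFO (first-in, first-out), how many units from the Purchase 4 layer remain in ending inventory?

313

Sale 1 (982) [FIFO — oldest first]: 93 @ $19.45 + 315 @ $20.70 + 280 @ $20.75 + 262 @ $24.05 + 32 @ $24.45 = $21,222.85
Ending inventory: 313 @ $24.45 = $7,652.85
Check: goods available $28,875.70 = COGS $21,222.85 + ending $7,652.85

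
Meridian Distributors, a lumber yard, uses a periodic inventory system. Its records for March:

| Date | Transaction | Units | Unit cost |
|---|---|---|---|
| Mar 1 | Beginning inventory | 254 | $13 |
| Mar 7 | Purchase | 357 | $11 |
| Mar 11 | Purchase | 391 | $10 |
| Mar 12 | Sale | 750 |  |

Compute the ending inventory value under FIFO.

Mar 12, 750 sold [FIFO — oldest first]: 254 @ $13 + 357 @ $11 + 139 @ $10 = $8,619
Ending inventory: 252 @ $10 = $2,520

Ending inventory = $2,520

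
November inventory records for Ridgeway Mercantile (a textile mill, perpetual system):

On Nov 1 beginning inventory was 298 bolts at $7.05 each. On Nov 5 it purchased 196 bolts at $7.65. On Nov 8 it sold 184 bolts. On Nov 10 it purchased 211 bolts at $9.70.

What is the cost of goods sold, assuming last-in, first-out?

Nov 8, 184 sold [LIFO — newest first]: 184 @ $7.65 = $1,407.60
Ending inventory: 298 @ $7.05 + 12 @ $7.65 + 211 @ $9.70 = $4,239.40

COGS = $1,407.60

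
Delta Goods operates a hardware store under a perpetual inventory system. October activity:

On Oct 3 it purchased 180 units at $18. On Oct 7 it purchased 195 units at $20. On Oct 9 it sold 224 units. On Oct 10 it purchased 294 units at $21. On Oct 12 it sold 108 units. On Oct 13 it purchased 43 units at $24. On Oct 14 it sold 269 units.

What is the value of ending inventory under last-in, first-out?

Oct 9, 224 sold [LIFO — newest first]: 195 @ $20 + 29 @ $18 = $4,422
Oct 12, 108 sold [LIFO — newest first]: 108 @ $21 = $2,268
Oct 14, 269 sold [LIFO — newest first]: 43 @ $24 + 186 @ $21 + 40 @ $18 = $5,658
Total COGS = $4,422 + $2,268 + $5,658 = $12,348
Ending inventory: 111 @ $18 = $1,998

Ending inventory = $1,998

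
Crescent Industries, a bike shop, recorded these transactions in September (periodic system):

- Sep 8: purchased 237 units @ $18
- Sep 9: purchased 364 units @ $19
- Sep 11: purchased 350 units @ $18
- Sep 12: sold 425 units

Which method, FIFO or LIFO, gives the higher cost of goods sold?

FIFO COGS: 237 @ $18 + 188 @ $19 = $7,838
LIFO COGS: 350 @ $18 + 75 @ $19 = $7,725

FIFO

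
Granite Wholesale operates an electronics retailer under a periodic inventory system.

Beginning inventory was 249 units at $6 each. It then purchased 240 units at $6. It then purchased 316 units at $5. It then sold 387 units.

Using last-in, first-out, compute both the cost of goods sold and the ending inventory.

COGS = $2,006; ending inventory = $2,508

Sale 1 (387) [LIFO — newest first]: 316 @ $5 + 71 @ $6 = $2,006
Ending inventory: 249 @ $6 + 169 @ $6 = $2,508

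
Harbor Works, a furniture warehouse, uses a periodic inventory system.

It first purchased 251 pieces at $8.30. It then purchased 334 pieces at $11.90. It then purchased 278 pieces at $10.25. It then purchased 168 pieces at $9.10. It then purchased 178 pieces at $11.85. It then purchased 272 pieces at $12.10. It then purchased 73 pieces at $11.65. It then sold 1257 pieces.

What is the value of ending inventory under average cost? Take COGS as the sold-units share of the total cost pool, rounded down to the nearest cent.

Ending inventory = $3,189.25

Sale 1, sell 1257: 1257/1554 × $16,687.15 → $13,497.90
Ending inventory (cost pool remaining) = $3,189.25
Check: goods available $16,687.15 = COGS $13,497.90 + ending $3,189.25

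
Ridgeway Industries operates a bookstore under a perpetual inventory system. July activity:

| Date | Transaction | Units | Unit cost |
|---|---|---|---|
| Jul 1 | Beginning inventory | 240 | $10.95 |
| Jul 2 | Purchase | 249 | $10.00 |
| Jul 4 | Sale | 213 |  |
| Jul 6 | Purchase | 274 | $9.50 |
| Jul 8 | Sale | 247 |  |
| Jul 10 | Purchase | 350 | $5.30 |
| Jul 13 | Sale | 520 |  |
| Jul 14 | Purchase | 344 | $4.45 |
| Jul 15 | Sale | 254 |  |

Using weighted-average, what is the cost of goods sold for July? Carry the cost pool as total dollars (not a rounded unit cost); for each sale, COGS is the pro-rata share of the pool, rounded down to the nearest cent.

COGS = $9,926.42

After Jul 1: 240 on hand, pool $2,628.00 (≈ $10.9500 each)
After Jul 2: 489 on hand, pool $5,118.00 (≈ $10.4663 each)
Jul 4, sell 213: 213/489 × $5,118.00 → $2,229.31
After Jul 6: 550 on hand, pool $5,491.69 (≈ $9.9849 each)
Jul 8, sell 247: 247/550 × $5,491.69 → $2,466.26
After Jul 10: 653 on hand, pool $4,880.43 (≈ $7.4739 each)
Jul 13, sell 520: 520/653 × $4,880.43 → $3,886.40
After Jul 14: 477 on hand, pool $2,524.83 (≈ $5.2931 each)
Jul 15, sell 254: 254/477 × $2,524.83 → $1,344.45
Total COGS = $2,229.31 + $2,466.26 + $3,886.40 + $1,344.45 = $9,926.42
Ending inventory (cost pool remaining) = $1,180.38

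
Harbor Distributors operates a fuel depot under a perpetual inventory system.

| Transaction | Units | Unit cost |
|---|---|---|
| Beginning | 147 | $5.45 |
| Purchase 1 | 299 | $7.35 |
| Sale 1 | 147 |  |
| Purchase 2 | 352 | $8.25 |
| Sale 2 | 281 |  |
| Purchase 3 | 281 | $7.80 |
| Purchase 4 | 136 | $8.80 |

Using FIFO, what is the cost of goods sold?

COGS = $2,866.50

Sale 1 (147) [FIFO — oldest first]: 147 @ $5.45 = $801.15
Sale 2 (281) [FIFO — oldest first]: 281 @ $7.35 = $2,065.35
Total COGS = $801.15 + $2,065.35 = $2,866.50
Ending inventory: 18 @ $7.35 + 352 @ $8.25 + 281 @ $7.80 + 136 @ $8.80 = $6,424.90
Check: goods available $9,291.40 = COGS $2,866.50 + ending $6,424.90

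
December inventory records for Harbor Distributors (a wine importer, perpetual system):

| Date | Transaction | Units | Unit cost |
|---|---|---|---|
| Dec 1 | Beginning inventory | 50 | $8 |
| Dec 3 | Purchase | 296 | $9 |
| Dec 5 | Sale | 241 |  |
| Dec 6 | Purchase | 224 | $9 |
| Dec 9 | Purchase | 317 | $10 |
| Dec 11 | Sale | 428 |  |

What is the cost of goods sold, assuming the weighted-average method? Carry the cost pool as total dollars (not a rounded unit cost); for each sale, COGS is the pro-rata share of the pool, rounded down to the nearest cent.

COGS = $6,186.14

After Dec 1: 50 on hand, pool $400.00 (≈ $8.0000 each)
After Dec 3: 346 on hand, pool $3,064.00 (≈ $8.8555 each)
Dec 5, sell 241: 241/346 × $3,064.00 → $2,134.17
After Dec 6: 329 on hand, pool $2,945.83 (≈ $8.9539 each)
After Dec 9: 646 on hand, pool $6,115.83 (≈ $9.4672 each)
Dec 11, sell 428: 428/646 × $6,115.83 → $4,051.97
Total COGS = $2,134.17 + $4,051.97 = $6,186.14
Ending inventory (cost pool remaining) = $2,063.86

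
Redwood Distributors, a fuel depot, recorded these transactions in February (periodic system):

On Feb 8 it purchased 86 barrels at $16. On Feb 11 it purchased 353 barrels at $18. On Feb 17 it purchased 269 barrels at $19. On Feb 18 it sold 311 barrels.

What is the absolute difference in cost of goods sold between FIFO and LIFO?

$441

FIFO COGS: 86 @ $16 + 225 @ $18 = $5,426
LIFO COGS: 269 @ $19 + 42 @ $18 = $5,867
Difference = |$5,426 − $5,867| = $441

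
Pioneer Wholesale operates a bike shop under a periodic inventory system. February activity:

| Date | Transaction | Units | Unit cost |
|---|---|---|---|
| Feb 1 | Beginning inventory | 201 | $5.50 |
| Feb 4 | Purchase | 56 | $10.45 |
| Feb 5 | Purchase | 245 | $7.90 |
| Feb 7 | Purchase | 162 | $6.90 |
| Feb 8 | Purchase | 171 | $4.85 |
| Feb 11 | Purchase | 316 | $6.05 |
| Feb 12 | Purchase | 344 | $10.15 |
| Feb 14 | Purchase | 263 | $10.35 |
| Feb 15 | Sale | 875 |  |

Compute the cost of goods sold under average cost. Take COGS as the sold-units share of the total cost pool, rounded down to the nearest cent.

Feb 15, sell 875: 875/1758 × $13,698.80 → $6,818.23
Ending inventory (cost pool remaining) = $6,880.57

COGS = $6,818.23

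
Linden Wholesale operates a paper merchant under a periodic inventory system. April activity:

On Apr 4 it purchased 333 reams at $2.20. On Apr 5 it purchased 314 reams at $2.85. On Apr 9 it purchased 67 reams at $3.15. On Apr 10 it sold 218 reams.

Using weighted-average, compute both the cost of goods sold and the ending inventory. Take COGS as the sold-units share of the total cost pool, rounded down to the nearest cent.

Apr 10, sell 218: 218/714 × $1,838.55 → $561.35
Ending inventory (cost pool remaining) = $1,277.20
Check: goods available $1,838.55 = COGS $561.35 + ending $1,277.20

COGS = $561.35; ending inventory = $1,277.20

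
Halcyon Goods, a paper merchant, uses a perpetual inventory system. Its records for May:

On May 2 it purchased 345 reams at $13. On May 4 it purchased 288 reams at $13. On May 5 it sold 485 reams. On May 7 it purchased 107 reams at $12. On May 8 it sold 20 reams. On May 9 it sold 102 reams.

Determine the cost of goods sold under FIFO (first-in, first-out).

COGS = $7,891

May 5, 485 sold [FIFO — oldest first]: 345 @ $13 + 140 @ $13 = $6,305
May 8, 20 sold [FIFO — oldest first]: 20 @ $13 = $260
May 9, 102 sold [FIFO — oldest first]: 102 @ $13 = $1,326
Total COGS = $6,305 + $260 + $1,326 = $7,891
Ending inventory: 26 @ $13 + 107 @ $12 = $1,622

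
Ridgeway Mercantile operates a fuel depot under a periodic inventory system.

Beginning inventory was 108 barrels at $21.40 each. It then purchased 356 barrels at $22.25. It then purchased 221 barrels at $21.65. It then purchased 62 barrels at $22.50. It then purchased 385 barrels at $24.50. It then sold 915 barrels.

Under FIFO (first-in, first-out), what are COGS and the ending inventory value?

COGS = $20,527.85; ending inventory = $5,316.50

Sale 1 (915) [FIFO — oldest first]: 108 @ $21.40 + 356 @ $22.25 + 221 @ $21.65 + 62 @ $22.50 + 168 @ $24.50 = $20,527.85
Ending inventory: 217 @ $24.50 = $5,316.50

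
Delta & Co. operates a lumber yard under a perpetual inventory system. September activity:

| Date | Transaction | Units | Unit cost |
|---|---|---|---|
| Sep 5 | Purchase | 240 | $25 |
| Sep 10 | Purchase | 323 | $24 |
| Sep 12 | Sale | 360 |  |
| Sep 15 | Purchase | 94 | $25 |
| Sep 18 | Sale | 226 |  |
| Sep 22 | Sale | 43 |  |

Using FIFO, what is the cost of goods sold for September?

COGS = $15,402

Sep 12, 360 sold [FIFO — oldest first]: 240 @ $25 + 120 @ $24 = $8,880
Sep 18, 226 sold [FIFO — oldest first]: 203 @ $24 + 23 @ $25 = $5,447
Sep 22, 43 sold [FIFO — oldest first]: 43 @ $25 = $1,075
Total COGS = $8,880 + $5,447 + $1,075 = $15,402
Ending inventory: 28 @ $25 = $700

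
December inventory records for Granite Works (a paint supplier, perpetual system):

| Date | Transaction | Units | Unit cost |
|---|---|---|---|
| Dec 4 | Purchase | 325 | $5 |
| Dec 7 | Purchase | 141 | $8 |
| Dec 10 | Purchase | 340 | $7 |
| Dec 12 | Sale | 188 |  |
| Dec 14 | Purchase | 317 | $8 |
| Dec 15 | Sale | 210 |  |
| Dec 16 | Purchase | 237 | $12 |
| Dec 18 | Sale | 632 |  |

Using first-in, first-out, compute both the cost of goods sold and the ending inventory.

Dec 12, 188 sold [FIFO — oldest first]: 188 @ $5 = $940
Dec 15, 210 sold [FIFO — oldest first]: 137 @ $5 + 73 @ $8 = $1,269
Dec 18, 632 sold [FIFO — oldest first]: 68 @ $8 + 340 @ $7 + 224 @ $8 = $4,716
Total COGS = $940 + $1,269 + $4,716 = $6,925
Ending inventory: 93 @ $8 + 237 @ $12 = $3,588
Check: goods available $10,513 = COGS $6,925 + ending $3,588

COGS = $6,925; ending inventory = $3,588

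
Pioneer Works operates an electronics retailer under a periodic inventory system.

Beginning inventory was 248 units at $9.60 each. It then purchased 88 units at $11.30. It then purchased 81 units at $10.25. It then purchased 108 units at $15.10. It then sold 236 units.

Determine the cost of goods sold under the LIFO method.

Sale 1 (236) [LIFO — newest first]: 108 @ $15.10 + 81 @ $10.25 + 47 @ $11.30 = $2,992.15
Ending inventory: 248 @ $9.60 + 41 @ $11.30 = $2,844.10
Check: goods available $5,836.25 = COGS $2,992.15 + ending $2,844.10

COGS = $2,992.15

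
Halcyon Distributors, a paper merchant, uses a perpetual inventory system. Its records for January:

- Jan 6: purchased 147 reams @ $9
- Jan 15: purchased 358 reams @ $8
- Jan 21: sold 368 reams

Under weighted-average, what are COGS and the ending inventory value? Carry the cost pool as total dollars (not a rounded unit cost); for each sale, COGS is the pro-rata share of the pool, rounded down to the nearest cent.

COGS = $3,051.12; ending inventory = $1,135.88

After Jan 6: 147 on hand, pool $1,323.00 (≈ $9.0000 each)
After Jan 15: 505 on hand, pool $4,187.00 (≈ $8.2911 each)
Jan 21, sell 368: 368/505 × $4,187.00 → $3,051.12
Ending inventory (cost pool remaining) = $1,135.88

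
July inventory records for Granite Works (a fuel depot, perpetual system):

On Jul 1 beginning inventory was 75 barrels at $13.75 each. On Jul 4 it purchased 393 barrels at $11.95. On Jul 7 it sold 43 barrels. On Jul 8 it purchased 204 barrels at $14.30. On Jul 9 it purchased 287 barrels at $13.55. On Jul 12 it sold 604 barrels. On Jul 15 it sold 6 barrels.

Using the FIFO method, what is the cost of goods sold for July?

Jul 7, 43 sold [FIFO — oldest first]: 43 @ $13.75 = $591.25
Jul 12, 604 sold [FIFO — oldest first]: 32 @ $13.75 + 393 @ $11.95 + 179 @ $14.30 = $7,696.05
Jul 15, 6 sold [FIFO — oldest first]: 6 @ $14.30 = $85.80
Total COGS = $591.25 + $7,696.05 + $85.80 = $8,373.10
Ending inventory: 19 @ $14.30 + 287 @ $13.55 = $4,160.55
Check: goods available $12,533.65 = COGS $8,373.10 + ending $4,160.55

COGS = $8,373.10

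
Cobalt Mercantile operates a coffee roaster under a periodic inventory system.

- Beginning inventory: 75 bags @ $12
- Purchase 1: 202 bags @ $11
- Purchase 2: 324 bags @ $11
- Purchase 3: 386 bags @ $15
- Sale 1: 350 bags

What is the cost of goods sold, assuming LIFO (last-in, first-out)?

COGS = $5,250

Sale 1 (350) [LIFO — newest first]: 350 @ $15 = $5,250
Ending inventory: 75 @ $12 + 202 @ $11 + 324 @ $11 + 36 @ $15 = $7,226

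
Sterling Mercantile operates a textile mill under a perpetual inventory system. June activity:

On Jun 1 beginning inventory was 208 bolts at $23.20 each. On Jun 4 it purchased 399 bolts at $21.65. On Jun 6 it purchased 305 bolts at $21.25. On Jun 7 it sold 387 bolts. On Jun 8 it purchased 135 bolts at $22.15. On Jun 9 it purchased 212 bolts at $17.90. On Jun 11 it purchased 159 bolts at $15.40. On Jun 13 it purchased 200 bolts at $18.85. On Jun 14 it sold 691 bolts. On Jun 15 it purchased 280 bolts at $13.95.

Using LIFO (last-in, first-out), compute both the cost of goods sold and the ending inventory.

Jun 7, 387 sold [LIFO — newest first]: 305 @ $21.25 + 82 @ $21.65 = $8,256.55
Jun 14, 691 sold [LIFO — newest first]: 200 @ $18.85 + 159 @ $15.40 + 212 @ $17.90 + 120 @ $22.15 = $12,671.40
Total COGS = $8,256.55 + $12,671.40 = $20,927.95
Ending inventory: 208 @ $23.20 + 317 @ $21.65 + 15 @ $22.15 + 280 @ $13.95 = $15,926.90

COGS = $20,927.95; ending inventory = $15,926.90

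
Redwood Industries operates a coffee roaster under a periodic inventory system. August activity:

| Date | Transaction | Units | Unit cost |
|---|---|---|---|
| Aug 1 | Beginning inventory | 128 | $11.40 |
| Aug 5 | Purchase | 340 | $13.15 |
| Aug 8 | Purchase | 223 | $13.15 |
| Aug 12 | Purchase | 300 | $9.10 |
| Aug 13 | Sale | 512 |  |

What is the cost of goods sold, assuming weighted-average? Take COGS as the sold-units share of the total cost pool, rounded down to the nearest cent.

COGS = $5,989.34

Aug 13, sell 512: 512/991 × $11,592.65 → $5,989.34
Ending inventory (cost pool remaining) = $5,603.31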